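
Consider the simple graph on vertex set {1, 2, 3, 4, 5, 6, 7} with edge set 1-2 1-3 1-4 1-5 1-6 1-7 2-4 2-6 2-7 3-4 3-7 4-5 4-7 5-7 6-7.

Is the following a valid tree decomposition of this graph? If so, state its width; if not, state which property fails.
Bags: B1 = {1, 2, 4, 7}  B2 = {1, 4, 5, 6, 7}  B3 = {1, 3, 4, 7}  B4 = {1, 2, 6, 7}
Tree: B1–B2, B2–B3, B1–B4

A tree decomposition must satisfy three properties: every vertex lies in some bag; for every edge, both endpoints lie together in some bag; and for every vertex, the bags containing it form a connected subtree. Here bags containing vertex 6 are not connected in the tree, so the decomposition is invalid.

No — bags containing vertex 6 are not connected in the tree.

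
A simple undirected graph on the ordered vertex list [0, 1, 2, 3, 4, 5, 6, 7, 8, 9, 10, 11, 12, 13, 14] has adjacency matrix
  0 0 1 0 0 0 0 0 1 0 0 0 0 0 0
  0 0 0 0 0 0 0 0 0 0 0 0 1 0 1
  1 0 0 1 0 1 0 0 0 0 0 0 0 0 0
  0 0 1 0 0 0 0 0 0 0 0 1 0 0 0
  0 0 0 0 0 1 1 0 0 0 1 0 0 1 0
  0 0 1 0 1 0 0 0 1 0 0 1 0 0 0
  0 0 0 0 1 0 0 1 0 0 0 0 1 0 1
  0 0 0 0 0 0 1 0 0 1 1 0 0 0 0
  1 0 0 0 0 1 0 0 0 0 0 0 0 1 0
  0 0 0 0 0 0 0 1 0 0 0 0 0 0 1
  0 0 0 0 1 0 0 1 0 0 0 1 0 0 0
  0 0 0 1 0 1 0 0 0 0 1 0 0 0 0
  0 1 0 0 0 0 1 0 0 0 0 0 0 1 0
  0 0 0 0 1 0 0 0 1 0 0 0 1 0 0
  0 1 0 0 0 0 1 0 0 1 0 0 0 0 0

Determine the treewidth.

A width-3 tree decomposition is:
Bags: B1 = {0, 2, 3, 11}  B2 = {0, 2, 5, 11}  B3 = {0, 5, 8, 11}  B4 = {5, 8, 10, 11}  B5 = {4, 5, 8, 10}  B6 = {4, 8, 10, 13}  B7 = {4, 7, 10, 13}  B8 = {4, 6, 7, 13}  B9 = {6, 7, 12, 13}  B10 = {6, 7, 9, 12}  B11 = {6, 9, 12, 14}  B12 = {1, 9, 12, 14}
Tree: B1–B2, B2–B3, B3–B4, B4–B5, B5–B6, B6–B7, B7–B8, B8–B9, B9–B10, B10–B11, B11–B12
Each bag holds 4 vertices, so the decomposition has width 3, which upper-bounds the treewidth. For the lower bound: the 4 vertex sets {0,2,3}, {11}, {5}, {4,8,10,13} are disjoint, each induces a connected subgraph, and every pair is joined by at least one edge of G. Contracting each set to a single vertex therefore yields K_{4} as a minor, and since treewidth is minor-monotone, tw(G) ≥ tw(K_{4}) = 3. Combining the bounds, tw(G) = 3.

3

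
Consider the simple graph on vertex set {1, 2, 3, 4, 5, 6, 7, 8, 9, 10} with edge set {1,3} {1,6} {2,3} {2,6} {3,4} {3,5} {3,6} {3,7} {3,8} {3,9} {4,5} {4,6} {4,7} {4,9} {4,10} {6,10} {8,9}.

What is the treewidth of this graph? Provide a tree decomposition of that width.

Treewidth 2.
One optimal decomposition is:
Bags: B1 = {3, 4, 6}  B2 = {3, 4, 9}  B3 = {3, 8, 9}  B4 = {1, 3, 6}  B5 = {3, 4, 5}  B6 = {4, 6, 10}  B7 = {2, 3, 6}  B8 = {3, 4, 7}
Tree: B1–B2, B2–B3, B1–B4, B2–B5, B1–B6, B4–B7, B1–B8

Each bag holds 3 vertices, so the decomposition has width 2, which upper-bounds the treewidth. Conversely, {4, 6, 10} is a clique of size 3, and the vertices of any clique must share a bag in every tree decomposition; so some bag has ≥ 3 vertices and tw(G) ≥ 2. Combining the bounds, tw(G) = 2.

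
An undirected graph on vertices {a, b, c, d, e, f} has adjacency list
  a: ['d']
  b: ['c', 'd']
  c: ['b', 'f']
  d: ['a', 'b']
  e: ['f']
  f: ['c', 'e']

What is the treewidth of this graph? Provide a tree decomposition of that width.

The largest bag has 2 vertices, giving width 1; this decomposition certifies tw(G) ≤ 1. Any graph with an edge has treewidth ≥ 1, and G has the edge a–d. The upper and lower bounds meet at 1, so that is the treewidth.

Treewidth 1.
One optimal decomposition is:
Bags: B1 = {a, d}  B2 = {b, d}  B3 = {b, c}  B4 = {c, f}  B5 = {e, f}
Tree: B1–B2, B2–B3, B3–B4, B4–B5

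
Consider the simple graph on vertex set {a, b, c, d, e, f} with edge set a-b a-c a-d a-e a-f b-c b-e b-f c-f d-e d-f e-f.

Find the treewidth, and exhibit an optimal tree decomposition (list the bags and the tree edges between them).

Treewidth 3.
One such decomposition:
Bags: B1 = {a, d, e, f}  B2 = {a, b, e, f}  B3 = {a, b, c, f}
Tree: B1–B2, B2–B3

Every bag has size at most 4, so the width is 4 − 1 = 3 and tw(G) ≤ 3. For the lower bound, the 4 vertices {a, d, e, f} are pairwise adjacent, and any tree decomposition puts a clique entirely inside one bag — forcing width ≥ 3. Therefore the treewidth is 3.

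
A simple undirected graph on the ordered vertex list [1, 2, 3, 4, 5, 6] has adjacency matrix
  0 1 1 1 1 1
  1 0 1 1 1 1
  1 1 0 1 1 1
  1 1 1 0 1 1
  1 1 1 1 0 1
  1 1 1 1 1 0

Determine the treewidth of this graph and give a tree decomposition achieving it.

With just one bag of size 6, the width is 6 − 1 = 5, so tw(G) ≤ 5. For the lower bound, the 6 vertices {1, 2, 3, 4, 5, 6} are pairwise adjacent, and any tree decomposition puts a clique entirely inside one bag — forcing width ≥ 5. Combining the bounds, tw(G) = 5.

Treewidth 5.
One optimal decomposition is:
Bags: B1 = {1, 2, 3, 4, 5, 6}
Tree: (single bag)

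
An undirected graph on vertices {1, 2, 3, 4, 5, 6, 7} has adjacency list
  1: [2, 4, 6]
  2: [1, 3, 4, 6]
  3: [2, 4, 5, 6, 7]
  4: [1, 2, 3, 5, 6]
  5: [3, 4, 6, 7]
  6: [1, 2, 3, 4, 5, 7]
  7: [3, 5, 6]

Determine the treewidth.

A width-3 tree decomposition is:
Bags: B1 = {2, 3, 4, 6}  B2 = {3, 4, 5, 6}  B3 = {1, 2, 4, 6}  B4 = {3, 5, 6, 7}
Tree: B1–B2, B1–B3, B2–B4
Each bag holds 4 vertices, so the decomposition has width 3, which upper-bounds the treewidth. On the other hand G contains the 4-clique {1, 2, 4, 6}. A clique must lie in a single bag of any decomposition, so no decomposition can have width below 3. Combining the bounds, tw(G) = 3.

3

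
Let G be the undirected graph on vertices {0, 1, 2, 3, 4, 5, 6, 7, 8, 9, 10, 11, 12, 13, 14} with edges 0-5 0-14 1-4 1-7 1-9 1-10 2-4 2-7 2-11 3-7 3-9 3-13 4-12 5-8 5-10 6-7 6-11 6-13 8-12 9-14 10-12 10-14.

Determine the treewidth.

3

A width-3 tree decomposition is:
Bags: B1 = {0, 5, 8, 14}  B2 = {5, 8, 10, 14}  B3 = {8, 10, 12, 14}  B4 = {9, 10, 12, 14}  B5 = {1, 9, 10, 12}  B6 = {1, 4, 9, 12}  B7 = {1, 3, 4, 9}  B8 = {1, 3, 4, 7}  B9 = {2, 3, 4, 7}  B10 = {2, 3, 7, 13}  B11 = {2, 6, 7, 13}  B12 = {2, 6, 11, 13}
Tree: B1–B2, B2–B3, B3–B4, B4–B5, B5–B6, B6–B7, B7–B8, B8–B9, B9–B10, B10–B11, B11–B12
Each bag holds 4 vertices, so the decomposition has width 3, which upper-bounds the treewidth. For the lower bound: the 4 vertex sets {0,5,8}, {14}, {10}, {1,4,9,12} are disjoint, each induces a connected subgraph, and every pair is joined by at least one edge of G. Contracting each set to a single vertex therefore yields K_{4} as a minor, and since treewidth is minor-monotone, tw(G) ≥ tw(K_{4}) = 3. The upper and lower bounds meet at 3, so that is the treewidth.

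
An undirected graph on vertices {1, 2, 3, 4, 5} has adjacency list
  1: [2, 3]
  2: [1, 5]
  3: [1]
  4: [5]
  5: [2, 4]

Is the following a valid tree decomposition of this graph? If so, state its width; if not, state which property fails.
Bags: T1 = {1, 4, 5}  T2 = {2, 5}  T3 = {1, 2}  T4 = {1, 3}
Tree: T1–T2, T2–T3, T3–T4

A tree decomposition must satisfy three properties: every vertex lies in some bag; for every edge, both endpoints lie together in some bag; and for every vertex, the bags containing it form a connected subtree. Here bags containing vertex 1 are not connected in the tree, so the decomposition is invalid.

No — bags containing vertex 1 are not connected in the tree.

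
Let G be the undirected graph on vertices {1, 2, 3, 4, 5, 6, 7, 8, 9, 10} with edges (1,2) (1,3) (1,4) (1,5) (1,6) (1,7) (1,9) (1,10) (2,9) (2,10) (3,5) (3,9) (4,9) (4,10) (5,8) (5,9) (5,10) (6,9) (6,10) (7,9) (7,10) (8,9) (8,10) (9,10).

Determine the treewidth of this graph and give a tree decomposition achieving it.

Treewidth 3.
Bags: B1 = {1, 4, 9, 10}  B2 = {1, 2, 9, 10}  B3 = {1, 5, 9, 10}  B4 = {1, 7, 9, 10}  B5 = {1, 6, 9, 10}  B6 = {5, 8, 9, 10}  B7 = {1, 3, 5, 9}
Tree: B1–B2, B1–B3, B2–B4, B1–B5, B3–B6, B3–B7

Each bag holds 4 vertices, so the decomposition has width 3, which upper-bounds the treewidth. For the lower bound, the 4 vertices {5, 8, 9, 10} are pairwise adjacent, and any tree decomposition puts a clique entirely inside one bag — forcing width ≥ 3. Therefore the treewidth is 3.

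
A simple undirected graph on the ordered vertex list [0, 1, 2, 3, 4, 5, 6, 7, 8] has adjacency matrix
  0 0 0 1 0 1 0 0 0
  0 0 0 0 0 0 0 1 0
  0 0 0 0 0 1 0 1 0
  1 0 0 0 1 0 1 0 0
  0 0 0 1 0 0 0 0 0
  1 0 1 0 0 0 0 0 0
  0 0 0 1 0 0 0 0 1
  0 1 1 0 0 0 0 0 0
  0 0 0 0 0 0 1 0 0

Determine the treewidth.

A width-1 tree decomposition is:
Bags: B1 = {0, 3}  B2 = {3, 6}  B3 = {0, 5}  B4 = {2, 5}  B5 = {2, 7}  B6 = {3, 4}  B7 = {1, 7}  B8 = {6, 8}
Tree: B1–B2, B1–B3, B3–B4, B4–B5, B1–B6, B5–B7, B2–B8
Every bag has size at most 2, so the width is 2 − 1 = 1 and tw(G) ≤ 1. G has an edge, so its treewidth is at least 1. The upper and lower bounds meet at 1, so that is the treewidth.

1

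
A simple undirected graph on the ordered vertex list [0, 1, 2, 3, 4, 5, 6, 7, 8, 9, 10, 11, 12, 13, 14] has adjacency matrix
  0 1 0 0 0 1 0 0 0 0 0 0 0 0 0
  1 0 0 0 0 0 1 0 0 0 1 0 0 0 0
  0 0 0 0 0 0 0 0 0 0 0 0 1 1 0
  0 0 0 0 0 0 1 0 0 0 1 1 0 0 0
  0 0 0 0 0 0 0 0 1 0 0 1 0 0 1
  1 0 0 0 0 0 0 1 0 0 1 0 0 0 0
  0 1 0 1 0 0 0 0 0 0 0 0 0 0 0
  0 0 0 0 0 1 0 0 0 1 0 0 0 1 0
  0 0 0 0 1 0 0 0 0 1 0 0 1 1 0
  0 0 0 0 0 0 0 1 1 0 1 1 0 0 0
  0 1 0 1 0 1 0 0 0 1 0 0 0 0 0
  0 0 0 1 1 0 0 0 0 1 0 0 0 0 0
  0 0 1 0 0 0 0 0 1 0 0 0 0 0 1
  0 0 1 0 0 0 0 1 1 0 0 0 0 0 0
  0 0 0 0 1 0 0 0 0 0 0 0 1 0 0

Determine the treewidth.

A width-3 tree decomposition is:
Bags: B1 = {0, 1, 3, 6}  B2 = {0, 1, 3, 10}  B3 = {0, 3, 5, 10}  B4 = {3, 5, 10, 11}  B5 = {5, 9, 10, 11}  B6 = {5, 7, 9, 11}  B7 = {4, 7, 9, 11}  B8 = {4, 7, 8, 9}  B9 = {4, 7, 8, 13}  B10 = {4, 8, 13, 14}  B11 = {8, 12, 13, 14}  B12 = {2, 12, 13, 14}
Tree: B1–B2, B2–B3, B3–B4, B4–B5, B5–B6, B6–B7, B7–B8, B8–B9, B9–B10, B10–B11, B11–B12
The largest bag has 4 vertices, giving width 3; this decomposition certifies tw(G) ≤ 3. For the lower bound: the 4 vertex sets {0,1,6}, {3}, {10}, {5,7,9,11} are disjoint, each induces a connected subgraph, and every pair is joined by at least one edge of G. Contracting each set to a single vertex therefore yields K_{4} as a minor, and since treewidth is minor-monotone, tw(G) ≥ tw(K_{4}) = 3. The upper and lower bounds meet at 3, so that is the treewidth.

3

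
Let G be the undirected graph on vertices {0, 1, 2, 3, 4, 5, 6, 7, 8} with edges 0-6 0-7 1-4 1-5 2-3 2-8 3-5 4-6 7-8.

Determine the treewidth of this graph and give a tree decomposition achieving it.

Every bag has size at most 3, so the width is 3 − 1 = 2 and tw(G) ≤ 2. The edges 2–3–5–1–4–6–0–7–8–2 form a cycle, so G is not a tree and its treewidth is at least 2. Therefore the treewidth is 2.

Treewidth 2.
One such decomposition:
Bags: B1 = {2, 3, 5}  B2 = {1, 2, 5}  B3 = {1, 2, 4}  B4 = {2, 4, 6}  B5 = {0, 2, 6}  B6 = {0, 2, 7}  B7 = {2, 7, 8}
Tree: B1–B2, B2–B3, B3–B4, B4–B5, B5–B6, B6–B7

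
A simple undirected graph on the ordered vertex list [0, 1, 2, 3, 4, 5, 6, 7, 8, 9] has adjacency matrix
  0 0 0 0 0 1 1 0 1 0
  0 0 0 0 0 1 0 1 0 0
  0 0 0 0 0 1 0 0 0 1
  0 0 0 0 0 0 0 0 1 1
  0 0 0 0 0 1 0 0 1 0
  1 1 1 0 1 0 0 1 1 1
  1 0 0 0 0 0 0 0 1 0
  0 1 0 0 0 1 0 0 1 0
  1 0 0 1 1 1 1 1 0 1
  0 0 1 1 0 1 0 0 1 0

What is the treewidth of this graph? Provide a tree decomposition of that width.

Each bag holds 3 vertices, so the decomposition has width 2, which upper-bounds the treewidth. Conversely, {3, 8, 9} is a clique of size 3, and the vertices of any clique must share a bag in every tree decomposition; so some bag has ≥ 3 vertices and tw(G) ≥ 2. Combining the bounds, tw(G) = 2.

Treewidth 2.
Bags: B1 = {4, 5, 8}  B2 = {5, 7, 8}  B3 = {1, 5, 7}  B4 = {5, 8, 9}  B5 = {0, 5, 8}  B6 = {2, 5, 9}  B7 = {0, 6, 8}  B8 = {3, 8, 9}
Tree: B1–B2, B2–B3, B1–B4, B1–B5, B4–B6, B5–B7, B4–B8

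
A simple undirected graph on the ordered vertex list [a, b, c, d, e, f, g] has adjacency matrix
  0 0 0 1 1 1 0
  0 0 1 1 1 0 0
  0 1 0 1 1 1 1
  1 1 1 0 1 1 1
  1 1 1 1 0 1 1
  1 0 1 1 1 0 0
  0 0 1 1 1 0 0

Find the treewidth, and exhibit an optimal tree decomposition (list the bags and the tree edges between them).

Treewidth 3.
Bags: B1 = {c, d, e, f}  B2 = {b, c, d, e}  B3 = {c, d, e, g}  B4 = {a, d, e, f}
Tree: B1–B2, B2–B3, B1–B4

Each bag holds 4 vertices, so the decomposition has width 3, which upper-bounds the treewidth. For the lower bound, the 4 vertices {c, d, e, g} are pairwise adjacent, and any tree decomposition puts a clique entirely inside one bag — forcing width ≥ 3. The upper and lower bounds meet at 3, so that is the treewidth.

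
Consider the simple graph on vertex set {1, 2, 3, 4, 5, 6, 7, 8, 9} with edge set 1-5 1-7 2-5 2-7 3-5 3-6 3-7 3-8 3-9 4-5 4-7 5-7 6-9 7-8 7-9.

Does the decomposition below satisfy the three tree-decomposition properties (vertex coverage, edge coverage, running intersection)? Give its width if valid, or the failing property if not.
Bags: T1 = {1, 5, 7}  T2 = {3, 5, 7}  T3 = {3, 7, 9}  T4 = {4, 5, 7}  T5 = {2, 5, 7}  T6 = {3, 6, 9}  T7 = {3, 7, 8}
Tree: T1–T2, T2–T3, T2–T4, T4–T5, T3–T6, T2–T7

Vertex coverage: the bags together contain {1, 2, 3, 4, 5, 6, 7, 8, 9}, the full vertex set. Edge coverage: each edge of G has both endpoints in at least one bag. Running intersection: for every vertex, the bags containing it form a connected subtree. All three properties hold, so this is a valid tree decomposition of width max|bag| − 1 = 2, and hence tw(G) ≤ 2.

Yes; width 2.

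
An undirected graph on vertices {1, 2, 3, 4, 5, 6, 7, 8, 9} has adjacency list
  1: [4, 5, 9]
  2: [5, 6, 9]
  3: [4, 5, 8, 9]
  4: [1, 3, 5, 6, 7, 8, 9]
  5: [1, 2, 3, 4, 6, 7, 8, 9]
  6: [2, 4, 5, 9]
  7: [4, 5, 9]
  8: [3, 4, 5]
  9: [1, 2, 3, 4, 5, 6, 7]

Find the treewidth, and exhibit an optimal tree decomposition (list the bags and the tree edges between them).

Every bag has size at most 4, so the width is 4 − 1 = 3 and tw(G) ≤ 3. For the lower bound, the 4 vertices {2, 5, 6, 9} are pairwise adjacent, and any tree decomposition puts a clique entirely inside one bag — forcing width ≥ 3. Combining the bounds, tw(G) = 3.

Treewidth 3.
One optimal decomposition is:
Bags: B1 = {2, 5, 6, 9}  B2 = {4, 5, 6, 9}  B3 = {3, 4, 5, 9}  B4 = {3, 4, 5, 8}  B5 = {1, 4, 5, 9}  B6 = {4, 5, 7, 9}
Tree: B1–B2, B2–B3, B3–B4, B2–B5, B5–B6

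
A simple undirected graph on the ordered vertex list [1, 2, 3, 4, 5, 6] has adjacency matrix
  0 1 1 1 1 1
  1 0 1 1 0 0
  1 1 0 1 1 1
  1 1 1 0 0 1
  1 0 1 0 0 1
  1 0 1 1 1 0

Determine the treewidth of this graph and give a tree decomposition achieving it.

The largest bag has 4 vertices, giving width 3; this decomposition certifies tw(G) ≤ 3. For the lower bound, the 4 vertices {1, 2, 3, 4} are pairwise adjacent, and any tree decomposition puts a clique entirely inside one bag — forcing width ≥ 3. The upper and lower bounds meet at 3, so that is the treewidth.

Treewidth 3.
One such decomposition:
Bags: B1 = {1, 3, 4, 6}  B2 = {1, 2, 3, 4}  B3 = {1, 3, 5, 6}
Tree: B1–B2, B1–B3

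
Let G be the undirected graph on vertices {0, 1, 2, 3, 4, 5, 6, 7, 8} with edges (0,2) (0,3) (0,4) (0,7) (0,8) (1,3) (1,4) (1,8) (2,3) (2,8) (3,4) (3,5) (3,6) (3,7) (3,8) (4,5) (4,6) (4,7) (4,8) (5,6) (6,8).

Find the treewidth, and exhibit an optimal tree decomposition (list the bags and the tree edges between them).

The largest bag has 4 vertices, giving width 3; this decomposition certifies tw(G) ≤ 3. On the other hand G contains the 4-clique {0, 2, 3, 8}. A clique must lie in a single bag of any decomposition, so no decomposition can have width below 3. The upper and lower bounds meet at 3, so that is the treewidth.

Treewidth 3.
One optimal decomposition is:
Bags: B1 = {3, 4, 6, 8}  B2 = {0, 3, 4, 8}  B3 = {0, 2, 3, 8}  B4 = {1, 3, 4, 8}  B5 = {3, 4, 5, 6}  B6 = {0, 3, 4, 7}
Tree: B1–B2, B2–B3, B1–B4, B1–B5, B2–B6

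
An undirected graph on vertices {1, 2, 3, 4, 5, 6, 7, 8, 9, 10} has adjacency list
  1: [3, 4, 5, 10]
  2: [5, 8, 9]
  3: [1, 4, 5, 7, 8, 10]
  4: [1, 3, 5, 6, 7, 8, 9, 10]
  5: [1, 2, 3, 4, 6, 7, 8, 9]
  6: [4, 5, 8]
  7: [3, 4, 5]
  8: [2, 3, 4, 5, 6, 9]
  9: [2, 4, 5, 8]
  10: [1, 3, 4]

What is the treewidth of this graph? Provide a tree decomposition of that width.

The largest bag has 4 vertices, giving width 3; this decomposition certifies tw(G) ≤ 3. For the lower bound, the 4 vertices {2, 5, 8, 9} are pairwise adjacent, and any tree decomposition puts a clique entirely inside one bag — forcing width ≥ 3. Combining the bounds, tw(G) = 3.

Treewidth 3.
Bags: B1 = {3, 4, 5, 8}  B2 = {1, 3, 4, 5}  B3 = {4, 5, 8, 9}  B4 = {2, 5, 8, 9}  B5 = {1, 3, 4, 10}  B6 = {3, 4, 5, 7}  B7 = {4, 5, 6, 8}
Tree: B1–B2, B1–B3, B3–B4, B2–B5, B1–B6, B3–B7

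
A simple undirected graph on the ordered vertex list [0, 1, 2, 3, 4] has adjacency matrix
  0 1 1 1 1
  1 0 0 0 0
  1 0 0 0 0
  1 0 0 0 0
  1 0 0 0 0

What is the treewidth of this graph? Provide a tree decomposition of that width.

The largest bag has 2 vertices, giving width 1; this decomposition certifies tw(G) ≤ 1. Any graph with an edge has treewidth ≥ 1, and G has the edge 1–0. Therefore the treewidth is 1.

Treewidth 1.
One optimal decomposition is:
Bags: B1 = {0, 1}  B2 = {0, 3}  B3 = {0, 4}  B4 = {0, 2}
Tree: B1–B2, B1–B3, B1–B4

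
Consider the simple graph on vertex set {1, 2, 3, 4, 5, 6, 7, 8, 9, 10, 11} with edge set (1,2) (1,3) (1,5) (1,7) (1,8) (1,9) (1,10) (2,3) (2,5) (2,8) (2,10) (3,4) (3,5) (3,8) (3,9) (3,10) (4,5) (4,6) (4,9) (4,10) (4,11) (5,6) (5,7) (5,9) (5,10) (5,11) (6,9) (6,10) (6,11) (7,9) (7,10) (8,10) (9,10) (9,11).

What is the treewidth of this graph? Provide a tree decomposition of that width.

The largest bag has 5 vertices, giving width 4; this decomposition certifies tw(G) ≤ 4. On the other hand G contains the 5-clique {1, 2, 3, 8, 10}. A clique must lie in a single bag of any decomposition, so no decomposition can have width below 4. Therefore the treewidth is 4.

Treewidth 4.
One such decomposition:
Bags: B1 = {1, 3, 5, 9, 10}  B2 = {3, 4, 5, 9, 10}  B3 = {4, 5, 6, 9, 10}  B4 = {4, 5, 6, 9, 11}  B5 = {1, 2, 3, 5, 10}  B6 = {1, 5, 7, 9, 10}  B7 = {1, 2, 3, 8, 10}
Tree: B1–B2, B2–B3, B3–B4, B1–B5, B1–B6, B5–B7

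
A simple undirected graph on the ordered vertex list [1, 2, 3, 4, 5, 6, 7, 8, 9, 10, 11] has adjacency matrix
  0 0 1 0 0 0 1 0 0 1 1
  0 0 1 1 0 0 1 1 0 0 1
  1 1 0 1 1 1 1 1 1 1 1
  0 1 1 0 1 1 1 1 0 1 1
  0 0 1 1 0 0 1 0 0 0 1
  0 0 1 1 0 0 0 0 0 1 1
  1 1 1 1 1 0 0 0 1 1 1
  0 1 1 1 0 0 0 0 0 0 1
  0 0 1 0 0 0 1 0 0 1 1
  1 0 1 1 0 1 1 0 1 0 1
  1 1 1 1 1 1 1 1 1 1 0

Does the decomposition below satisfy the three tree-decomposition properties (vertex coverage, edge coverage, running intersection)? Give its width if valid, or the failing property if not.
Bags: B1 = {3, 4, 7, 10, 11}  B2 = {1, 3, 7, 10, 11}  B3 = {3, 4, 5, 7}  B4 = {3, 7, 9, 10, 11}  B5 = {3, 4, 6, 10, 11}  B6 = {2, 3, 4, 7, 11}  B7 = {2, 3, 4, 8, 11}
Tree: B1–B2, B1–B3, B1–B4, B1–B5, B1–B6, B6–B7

No — edge (11,5) lies in no bag.

A tree decomposition must satisfy three properties: every vertex lies in some bag; for every edge, both endpoints lie together in some bag; and for every vertex, the bags containing it form a connected subtree. Here edge (11,5) lies in no bag, so the decomposition is invalid.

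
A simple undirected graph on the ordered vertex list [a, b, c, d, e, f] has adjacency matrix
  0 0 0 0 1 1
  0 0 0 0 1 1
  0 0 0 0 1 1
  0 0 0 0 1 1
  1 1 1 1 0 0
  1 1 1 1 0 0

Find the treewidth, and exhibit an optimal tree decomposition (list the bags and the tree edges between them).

Treewidth 2.
Bags: B1 = {c, e, f}  B2 = {d, e, f}  B3 = {b, e, f}  B4 = {a, e, f}
Tree: B1–B2, B2–B3, B3–B4

Each bag holds 3 vertices, so the decomposition has width 2, which upper-bounds the treewidth. Since c–f–d–e–c is a cycle in G, G is not acyclic. Forests are exactly the graphs of treewidth ≤ 1, so tw(G) ≥ 2. Combining the bounds, tw(G) = 2.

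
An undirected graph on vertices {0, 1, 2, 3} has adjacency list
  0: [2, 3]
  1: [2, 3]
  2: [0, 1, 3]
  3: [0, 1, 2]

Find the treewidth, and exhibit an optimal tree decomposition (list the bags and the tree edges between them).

The largest bag has 3 vertices, giving width 2; this decomposition certifies tw(G) ≤ 2. On the other hand G contains the 3-clique {0, 2, 3}. A clique must lie in a single bag of any decomposition, so no decomposition can have width below 2. Hence tw(G) = 2 exactly.

Treewidth 2.
One such decomposition:
Bags: B1 = {0, 2, 3}  B2 = {1, 2, 3}
Tree: B1–B2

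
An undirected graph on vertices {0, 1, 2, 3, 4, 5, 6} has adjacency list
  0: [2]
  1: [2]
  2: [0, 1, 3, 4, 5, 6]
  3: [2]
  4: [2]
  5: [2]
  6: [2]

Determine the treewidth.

1

A width-1 tree decomposition is:
Bags: B1 = {0, 2}  B2 = {1, 2}  B3 = {2, 5}  B4 = {2, 6}  B5 = {2, 4}  B6 = {2, 3}
Tree: B1–B2, B2–B3, B1–B4, B2–B5, B2–B6
Every bag has size at most 2, so the width is 2 − 1 = 1 and tw(G) ≤ 1. G has an edge, so its treewidth is at least 1. Hence tw(G) = 1 exactly.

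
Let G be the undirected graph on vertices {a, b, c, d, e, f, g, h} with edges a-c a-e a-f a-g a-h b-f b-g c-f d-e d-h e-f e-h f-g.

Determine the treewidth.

2

A width-2 tree decomposition is:
Bags: B1 = {a, e, h}  B2 = {d, e, h}  B3 = {a, e, f}  B4 = {a, f, g}  B5 = {b, f, g}  B6 = {a, c, f}
Tree: B1–B2, B1–B3, B3–B4, B4–B5, B3–B6
Each bag holds 3 vertices, so the decomposition has width 2, which upper-bounds the treewidth. On the other hand G contains the 3-clique {d, e, h}. A clique must lie in a single bag of any decomposition, so no decomposition can have width below 2. Hence tw(G) = 2 exactly.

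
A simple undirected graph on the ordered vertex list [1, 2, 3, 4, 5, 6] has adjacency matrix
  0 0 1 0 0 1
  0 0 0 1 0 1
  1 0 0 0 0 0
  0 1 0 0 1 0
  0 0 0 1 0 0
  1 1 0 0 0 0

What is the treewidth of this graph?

A width-1 tree decomposition is:
Bags: B1 = {1, 3}  B2 = {1, 6}  B3 = {2, 6}  B4 = {2, 4}  B5 = {4, 5}
Tree: B1–B2, B2–B3, B3–B4, B4–B5
Each bag holds 2 vertices, so the decomposition has width 1, which upper-bounds the treewidth. G has an edge, so its treewidth is at least 1. Hence tw(G) = 1 exactly.

1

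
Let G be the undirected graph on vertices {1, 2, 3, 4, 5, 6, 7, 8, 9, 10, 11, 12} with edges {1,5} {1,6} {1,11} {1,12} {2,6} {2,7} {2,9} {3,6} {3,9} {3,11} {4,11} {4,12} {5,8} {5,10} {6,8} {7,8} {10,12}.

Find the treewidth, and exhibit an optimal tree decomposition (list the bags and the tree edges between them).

Every bag has size at most 4, so the width is 4 − 1 = 3 and tw(G) ≤ 3. For the lower bound: the 4 vertex sets {2,7,9}, {8}, {6}, {1,3,5,11} are disjoint, each induces a connected subgraph, and every pair is joined by at least one edge of G. Contracting each set to a single vertex therefore yields K_{4} as a minor, and since treewidth is minor-monotone, tw(G) ≥ tw(K_{4}) = 3. The upper and lower bounds meet at 3, so that is the treewidth.

Treewidth 3.
One optimal decomposition is:
Bags: B1 = {2, 7, 8, 9}  B2 = {2, 6, 8, 9}  B3 = {3, 6, 8, 9}  B4 = {3, 5, 6, 8}  B5 = {1, 3, 5, 6}  B6 = {1, 3, 5, 11}  B7 = {1, 5, 10, 11}  B8 = {1, 10, 11, 12}  B9 = {4, 10, 11, 12}
Tree: B1–B2, B2–B3, B3–B4, B4–B5, B5–B6, B6–B7, B7–B8, B8–B9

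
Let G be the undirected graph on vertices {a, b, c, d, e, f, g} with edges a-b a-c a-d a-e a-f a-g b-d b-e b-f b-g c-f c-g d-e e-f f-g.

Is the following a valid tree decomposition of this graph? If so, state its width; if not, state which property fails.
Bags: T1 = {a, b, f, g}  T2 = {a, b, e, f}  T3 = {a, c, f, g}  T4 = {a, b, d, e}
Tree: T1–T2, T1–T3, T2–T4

Checking the three conditions: (i) the bags cover all of {a, b, c, d, e, f, g}; (ii) for each edge, some bag contains both endpoints; (iii) the bags containing any fixed vertex form a subtree. All hold, so the decomposition is valid with width 4 − 1 = 3.

Yes; width 3.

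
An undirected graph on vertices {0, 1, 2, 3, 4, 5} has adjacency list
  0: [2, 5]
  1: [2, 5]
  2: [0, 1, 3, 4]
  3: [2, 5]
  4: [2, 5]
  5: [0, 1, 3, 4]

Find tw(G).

A width-2 tree decomposition is:
Bags: B1 = {2, 4, 5}  B2 = {0, 2, 5}  B3 = {1, 2, 5}  B4 = {2, 3, 5}
Tree: B1–B2, B2–B3, B3–B4
The largest bag has 3 vertices, giving width 2; this decomposition certifies tw(G) ≤ 2. The edges 2–4–5–0–2 form a cycle, so G is not a tree and its treewidth is at least 2. The upper and lower bounds meet at 2, so that is the treewidth.

2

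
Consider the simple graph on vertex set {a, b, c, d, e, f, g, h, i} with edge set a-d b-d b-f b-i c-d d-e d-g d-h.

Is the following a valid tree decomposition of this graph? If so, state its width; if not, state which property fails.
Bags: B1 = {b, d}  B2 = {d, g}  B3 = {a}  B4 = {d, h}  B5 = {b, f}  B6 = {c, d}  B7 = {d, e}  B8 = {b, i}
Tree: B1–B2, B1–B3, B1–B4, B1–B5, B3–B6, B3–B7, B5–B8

No — edge (d,a) lies in no bag.

A tree decomposition must satisfy three properties: every vertex lies in some bag; for every edge, both endpoints lie together in some bag; and for every vertex, the bags containing it form a connected subtree. Here edge (d,a) lies in no bag, so the decomposition is invalid.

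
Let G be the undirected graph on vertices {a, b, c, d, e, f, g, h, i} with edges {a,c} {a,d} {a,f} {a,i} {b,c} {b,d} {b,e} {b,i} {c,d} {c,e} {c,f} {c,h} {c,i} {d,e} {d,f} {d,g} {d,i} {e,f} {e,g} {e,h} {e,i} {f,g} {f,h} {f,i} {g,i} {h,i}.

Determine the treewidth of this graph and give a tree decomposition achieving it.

The largest bag has 5 vertices, giving width 4; this decomposition certifies tw(G) ≤ 4. On the other hand G contains the 5-clique {d, e, f, g, i}. A clique must lie in a single bag of any decomposition, so no decomposition can have width below 4. The upper and lower bounds meet at 4, so that is the treewidth.

Treewidth 4.
One optimal decomposition is:
Bags: B1 = {a, c, d, f, i}  B2 = {c, d, e, f, i}  B3 = {b, c, d, e, i}  B4 = {d, e, f, g, i}  B5 = {c, e, f, h, i}
Tree: B1–B2, B2–B3, B2–B4, B2–B5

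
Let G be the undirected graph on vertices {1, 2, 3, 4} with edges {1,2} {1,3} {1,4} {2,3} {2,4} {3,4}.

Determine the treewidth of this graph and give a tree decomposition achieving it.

Treewidth 3.
Bags: B1 = {1, 2, 3, 4}
Tree: (single bag)

With just one bag of size 4, the width is 4 − 1 = 3, so tw(G) ≤ 3. For the lower bound, the 4 vertices {1, 2, 3, 4} are pairwise adjacent, and any tree decomposition puts a clique entirely inside one bag — forcing width ≥ 3. The upper and lower bounds meet at 3, so that is the treewidth.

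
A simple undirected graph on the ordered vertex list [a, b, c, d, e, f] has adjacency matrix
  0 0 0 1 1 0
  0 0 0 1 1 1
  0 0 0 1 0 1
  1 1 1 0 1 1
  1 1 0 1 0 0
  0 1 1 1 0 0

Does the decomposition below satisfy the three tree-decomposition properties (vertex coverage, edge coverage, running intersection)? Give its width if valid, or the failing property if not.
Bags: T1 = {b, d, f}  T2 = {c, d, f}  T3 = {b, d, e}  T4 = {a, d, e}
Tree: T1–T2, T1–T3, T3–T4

Yes; width 2.

Every vertex of G appears in some bag (union = {a, b, c, d, e, f}); every edge is covered by a bag; and for each vertex v the set of bags containing v is connected in the bag tree. The decomposition is therefore valid. The largest bag has 3 vertices, so the width is 2.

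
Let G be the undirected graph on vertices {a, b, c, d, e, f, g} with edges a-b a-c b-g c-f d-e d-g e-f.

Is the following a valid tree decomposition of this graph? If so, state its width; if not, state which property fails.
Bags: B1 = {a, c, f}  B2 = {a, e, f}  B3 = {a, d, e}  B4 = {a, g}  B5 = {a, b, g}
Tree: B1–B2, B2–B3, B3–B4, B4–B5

A tree decomposition must satisfy three properties: every vertex lies in some bag; for every edge, both endpoints lie together in some bag; and for every vertex, the bags containing it form a connected subtree. Here edge (d,g) lies in no bag, so the decomposition is invalid.

No — edge (d,g) lies in no bag.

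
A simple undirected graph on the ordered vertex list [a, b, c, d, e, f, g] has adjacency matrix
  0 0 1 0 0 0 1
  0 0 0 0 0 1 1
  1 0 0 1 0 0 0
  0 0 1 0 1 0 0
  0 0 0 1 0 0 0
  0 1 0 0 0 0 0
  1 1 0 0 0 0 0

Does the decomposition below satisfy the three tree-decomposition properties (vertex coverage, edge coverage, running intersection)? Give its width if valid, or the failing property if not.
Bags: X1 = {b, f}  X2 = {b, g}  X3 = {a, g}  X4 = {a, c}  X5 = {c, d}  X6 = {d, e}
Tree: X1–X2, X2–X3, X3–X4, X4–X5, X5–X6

Yes; width 1.

Every vertex of G appears in some bag (union = {a, b, c, d, e, f, g}); every edge is covered by a bag; and for each vertex v the set of bags containing v is connected in the bag tree. The decomposition is therefore valid. The largest bag has 2 vertices, so the width is 1.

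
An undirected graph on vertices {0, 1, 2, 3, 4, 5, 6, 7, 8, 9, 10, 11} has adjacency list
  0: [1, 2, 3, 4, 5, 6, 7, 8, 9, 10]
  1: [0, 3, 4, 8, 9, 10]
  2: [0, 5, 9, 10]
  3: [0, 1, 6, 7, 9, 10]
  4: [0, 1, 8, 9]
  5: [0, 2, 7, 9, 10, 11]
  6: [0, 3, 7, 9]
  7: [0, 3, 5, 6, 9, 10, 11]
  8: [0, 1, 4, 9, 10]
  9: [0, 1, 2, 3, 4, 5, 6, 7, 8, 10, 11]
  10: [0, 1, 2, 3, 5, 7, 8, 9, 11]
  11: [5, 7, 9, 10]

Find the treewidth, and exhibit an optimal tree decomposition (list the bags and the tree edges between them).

Every bag has size at most 5, so the width is 5 − 1 = 4 and tw(G) ≤ 4. Conversely, {0, 1, 8, 9, 10} is a clique of size 5, and the vertices of any clique must share a bag in every tree decomposition; so some bag has ≥ 5 vertices and tw(G) ≥ 4. Combining the bounds, tw(G) = 4.

Treewidth 4.
One optimal decomposition is:
Bags: B1 = {0, 1, 8, 9, 10}  B2 = {0, 1, 3, 9, 10}  B3 = {0, 3, 7, 9, 10}  B4 = {0, 3, 6, 7, 9}  B5 = {0, 1, 4, 8, 9}  B6 = {0, 5, 7, 9, 10}  B7 = {0, 2, 5, 9, 10}  B8 = {5, 7, 9, 10, 11}
Tree: B1–B2, B2–B3, B3–B4, B1–B5, B3–B6, B6–B7, B6–B8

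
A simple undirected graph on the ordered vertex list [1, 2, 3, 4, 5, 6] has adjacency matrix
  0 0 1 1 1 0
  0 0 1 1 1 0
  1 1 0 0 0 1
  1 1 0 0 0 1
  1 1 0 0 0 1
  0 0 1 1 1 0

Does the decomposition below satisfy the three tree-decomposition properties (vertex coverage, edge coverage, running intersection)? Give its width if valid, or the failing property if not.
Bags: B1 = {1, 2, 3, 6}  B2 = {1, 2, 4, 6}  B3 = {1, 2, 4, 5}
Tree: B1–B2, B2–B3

A tree decomposition must satisfy three properties: every vertex lies in some bag; for every edge, both endpoints lie together in some bag; and for every vertex, the bags containing it form a connected subtree. Here edge (6,5) lies in no bag, so the decomposition is invalid.

No — edge (6,5) lies in no bag.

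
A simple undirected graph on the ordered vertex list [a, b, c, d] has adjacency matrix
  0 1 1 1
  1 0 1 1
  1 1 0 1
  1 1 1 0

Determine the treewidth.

A width-3 tree decomposition is:
Bags: B1 = {a, b, c, d}
Tree: (single bag)
A single bag containing all 4 vertices is trivially a valid decomposition of width 3. On the other hand G contains the 4-clique {a, b, c, d}. A clique must lie in a single bag of any decomposition, so no decomposition can have width below 3. The upper and lower bounds meet at 3, so that is the treewidth.

3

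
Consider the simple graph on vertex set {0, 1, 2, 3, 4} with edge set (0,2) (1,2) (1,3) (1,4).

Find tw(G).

A width-1 tree decomposition is:
Bags: B1 = {1, 4}  B2 = {1, 3}  B3 = {1, 2}  B4 = {0, 2}
Tree: B1–B2, B1–B3, B3–B4
Each bag holds 2 vertices, so the decomposition has width 1, which upper-bounds the treewidth. G has an edge, so its treewidth is at least 1. The upper and lower bounds meet at 1, so that is the treewidth.

1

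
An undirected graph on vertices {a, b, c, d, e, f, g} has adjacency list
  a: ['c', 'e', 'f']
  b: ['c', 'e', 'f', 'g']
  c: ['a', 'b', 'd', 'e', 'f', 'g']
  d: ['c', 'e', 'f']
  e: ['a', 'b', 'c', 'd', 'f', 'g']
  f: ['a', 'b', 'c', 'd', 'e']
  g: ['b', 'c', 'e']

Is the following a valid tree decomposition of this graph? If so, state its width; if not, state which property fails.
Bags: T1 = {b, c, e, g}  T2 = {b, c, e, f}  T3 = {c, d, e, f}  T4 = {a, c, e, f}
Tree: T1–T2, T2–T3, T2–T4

Yes; width 3.

Vertex coverage: the bags together contain {a, b, c, d, e, f, g}, the full vertex set. Edge coverage: each edge of G has both endpoints in at least one bag. Running intersection: for every vertex, the bags containing it form a connected subtree. All three properties hold, so this is a valid tree decomposition of width max|bag| − 1 = 3, and hence tw(G) ≤ 3.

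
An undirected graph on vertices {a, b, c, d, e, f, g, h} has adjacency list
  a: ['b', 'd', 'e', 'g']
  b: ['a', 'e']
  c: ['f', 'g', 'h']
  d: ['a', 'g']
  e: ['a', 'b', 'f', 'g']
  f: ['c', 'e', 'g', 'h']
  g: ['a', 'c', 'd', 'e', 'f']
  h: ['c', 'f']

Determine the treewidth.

2

A width-2 tree decomposition is:
Bags: B1 = {e, f, g}  B2 = {c, f, g}  B3 = {a, e, g}  B4 = {a, b, e}  B5 = {a, d, g}  B6 = {c, f, h}
Tree: B1–B2, B1–B3, B3–B4, B3–B5, B2–B6
Each bag holds 3 vertices, so the decomposition has width 2, which upper-bounds the treewidth. On the other hand G contains the 3-clique {a, d, g}. A clique must lie in a single bag of any decomposition, so no decomposition can have width below 2. Therefore the treewidth is 2.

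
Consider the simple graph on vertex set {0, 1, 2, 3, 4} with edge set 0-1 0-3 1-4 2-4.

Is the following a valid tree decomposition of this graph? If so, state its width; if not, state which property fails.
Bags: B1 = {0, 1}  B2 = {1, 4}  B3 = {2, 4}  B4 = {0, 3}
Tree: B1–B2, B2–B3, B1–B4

Checking the three conditions: (i) the bags cover all of {0, 1, 2, 3, 4}; (ii) for each edge, some bag contains both endpoints; (iii) the bags containing any fixed vertex form a subtree. All hold, so the decomposition is valid with width 2 − 1 = 1.

Yes; width 1.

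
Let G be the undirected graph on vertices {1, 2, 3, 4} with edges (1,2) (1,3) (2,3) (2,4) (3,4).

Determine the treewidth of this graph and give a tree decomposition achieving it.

Treewidth 2.
Bags: B1 = {2, 3, 4}  B2 = {1, 2, 3}
Tree: B1–B2

Every bag has size at most 3, so the width is 3 − 1 = 2 and tw(G) ≤ 2. Conversely, {1, 2, 3} is a clique of size 3, and the vertices of any clique must share a bag in every tree decomposition; so some bag has ≥ 3 vertices and tw(G) ≥ 2. Therefore the treewidth is 2.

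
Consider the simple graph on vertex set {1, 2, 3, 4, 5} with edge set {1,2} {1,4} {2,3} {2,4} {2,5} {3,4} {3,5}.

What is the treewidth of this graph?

2

A width-2 tree decomposition is:
Bags: B1 = {2, 3, 4}  B2 = {1, 2, 4}  B3 = {2, 3, 5}
Tree: B1–B2, B1–B3
The largest bag has 3 vertices, giving width 2; this decomposition certifies tw(G) ≤ 2. Conversely, {1, 2, 4} is a clique of size 3, and the vertices of any clique must share a bag in every tree decomposition; so some bag has ≥ 3 vertices and tw(G) ≥ 2. The upper and lower bounds meet at 2, so that is the treewidth.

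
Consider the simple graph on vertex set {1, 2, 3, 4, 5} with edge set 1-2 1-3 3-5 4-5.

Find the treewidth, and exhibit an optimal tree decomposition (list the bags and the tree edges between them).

Each bag holds 2 vertices, so the decomposition has width 1, which upper-bounds the treewidth. G has an edge, so its treewidth is at least 1. The upper and lower bounds meet at 1, so that is the treewidth.

Treewidth 1.
One optimal decomposition is:
Bags: B1 = {3, 5}  B2 = {4, 5}  B3 = {1, 3}  B4 = {1, 2}
Tree: B1–B2, B1–B3, B3–B4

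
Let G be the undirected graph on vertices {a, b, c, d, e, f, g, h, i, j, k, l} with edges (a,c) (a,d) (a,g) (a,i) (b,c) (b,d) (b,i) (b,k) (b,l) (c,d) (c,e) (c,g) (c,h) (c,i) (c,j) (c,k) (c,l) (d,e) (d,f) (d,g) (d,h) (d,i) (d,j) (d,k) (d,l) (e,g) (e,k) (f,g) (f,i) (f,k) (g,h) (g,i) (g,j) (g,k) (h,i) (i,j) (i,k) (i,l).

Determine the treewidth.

A width-4 tree decomposition is:
Bags: B1 = {c, d, g, i, k}  B2 = {c, d, e, g, k}  B3 = {b, c, d, i, k}  B4 = {c, d, g, h, i}  B5 = {a, c, d, g, i}  B6 = {c, d, g, i, j}  B7 = {b, c, d, i, l}  B8 = {d, f, g, i, k}
Tree: B1–B2, B1–B3, B1–B4, B4–B5, B4–B6, B3–B7, B1–B8
Each bag holds 5 vertices, so the decomposition has width 4, which upper-bounds the treewidth. Conversely, {c, d, e, g, k} is a clique of size 5, and the vertices of any clique must share a bag in every tree decomposition; so some bag has ≥ 5 vertices and tw(G) ≥ 4. The upper and lower bounds meet at 4, so that is the treewidth.

4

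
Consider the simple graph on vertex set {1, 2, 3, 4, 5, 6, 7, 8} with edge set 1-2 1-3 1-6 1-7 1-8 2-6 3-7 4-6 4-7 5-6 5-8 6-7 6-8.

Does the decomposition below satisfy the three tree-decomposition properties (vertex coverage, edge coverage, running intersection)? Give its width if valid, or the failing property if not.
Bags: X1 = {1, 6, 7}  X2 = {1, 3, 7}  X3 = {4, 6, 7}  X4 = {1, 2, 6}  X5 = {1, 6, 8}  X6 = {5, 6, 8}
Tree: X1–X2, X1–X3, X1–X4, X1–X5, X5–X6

Yes; width 2.

Checking the three conditions: (i) the bags cover all of {1, 2, 3, 4, 5, 6, 7, 8}; (ii) for each edge, some bag contains both endpoints; (iii) the bags containing any fixed vertex form a subtree. All hold, so the decomposition is valid with width 3 − 1 = 2.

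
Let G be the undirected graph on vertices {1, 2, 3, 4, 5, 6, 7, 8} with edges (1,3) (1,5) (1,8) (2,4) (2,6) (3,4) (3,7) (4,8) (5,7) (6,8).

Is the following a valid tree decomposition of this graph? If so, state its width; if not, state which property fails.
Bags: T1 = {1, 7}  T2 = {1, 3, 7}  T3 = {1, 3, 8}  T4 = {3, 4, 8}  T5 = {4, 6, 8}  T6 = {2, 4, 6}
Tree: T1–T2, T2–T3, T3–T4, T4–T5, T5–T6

A tree decomposition must satisfy three properties: every vertex lies in some bag; for every edge, both endpoints lie together in some bag; and for every vertex, the bags containing it form a connected subtree. Here vertex 5 appears in no bag, so the decomposition is invalid.

No — vertex 5 appears in no bag.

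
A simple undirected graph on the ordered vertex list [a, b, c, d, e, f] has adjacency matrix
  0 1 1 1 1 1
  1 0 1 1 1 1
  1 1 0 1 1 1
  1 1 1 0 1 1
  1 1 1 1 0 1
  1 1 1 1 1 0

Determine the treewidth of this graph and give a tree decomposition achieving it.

Treewidth 5.
One optimal decomposition is:
Bags: B1 = {a, b, c, d, e, f}
Tree: (single bag)

A single bag containing all 6 vertices is trivially a valid decomposition of width 5. On the other hand G contains the 6-clique {a, b, c, d, e, f}. A clique must lie in a single bag of any decomposition, so no decomposition can have width below 5. The upper and lower bounds meet at 5, so that is the treewidth.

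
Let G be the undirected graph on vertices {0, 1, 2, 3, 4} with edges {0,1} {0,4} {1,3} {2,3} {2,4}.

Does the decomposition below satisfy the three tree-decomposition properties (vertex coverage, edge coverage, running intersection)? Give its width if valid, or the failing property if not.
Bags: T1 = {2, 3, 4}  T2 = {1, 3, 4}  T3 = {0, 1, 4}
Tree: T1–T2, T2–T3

Yes; width 2.

Every vertex of G appears in some bag (union = {0, 1, 2, 3, 4}); every edge is covered by a bag; and for each vertex v the set of bags containing v is connected in the bag tree. The decomposition is therefore valid. The largest bag has 3 vertices, so the width is 2.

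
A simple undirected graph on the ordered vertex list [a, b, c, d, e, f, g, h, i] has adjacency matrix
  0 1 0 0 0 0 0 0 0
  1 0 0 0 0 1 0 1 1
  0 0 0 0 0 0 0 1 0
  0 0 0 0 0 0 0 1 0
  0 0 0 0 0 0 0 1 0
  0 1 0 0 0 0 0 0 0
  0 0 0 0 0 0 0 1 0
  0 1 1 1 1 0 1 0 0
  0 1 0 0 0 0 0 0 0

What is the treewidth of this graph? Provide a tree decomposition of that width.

Each bag holds 2 vertices, so the decomposition has width 1, which upper-bounds the treewidth. G has an edge, so its treewidth is at least 1. The upper and lower bounds meet at 1, so that is the treewidth.

Treewidth 1.
One such decomposition:
Bags: B1 = {b, h}  B2 = {e, h}  B3 = {b, i}  B4 = {c, h}  B5 = {a, b}  B6 = {d, h}  B7 = {g, h}  B8 = {b, f}
Tree: B1–B2, B1–B3, B1–B4, B1–B5, B1–B6, B6–B7, B1–B8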